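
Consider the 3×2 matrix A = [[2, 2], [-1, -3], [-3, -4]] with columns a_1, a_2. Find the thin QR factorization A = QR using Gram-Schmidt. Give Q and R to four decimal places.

a_1 = (2, -1, -3); ‖a_1‖ = 3.7417, so q_1 = (0.5345, -0.2673, -0.8018).
q_1·a_2 = 0.5345·2 + (-0.2673)·(-3) + (-0.8018)·(-4) = 5.0780.
u_2 = a_2 − 5.0780·q_1 = (-0.7143, -1.6429, 0.0714).
‖u_2‖ = 1.7928, so q_2 = (-0.3984, -0.9163, 0.0398).

Q = [[0.5345, -0.3984], [-0.2673, -0.9163], [-0.8018, 0.0398]], R = [[3.7417, 5.0780], [0.0000, 1.7928]]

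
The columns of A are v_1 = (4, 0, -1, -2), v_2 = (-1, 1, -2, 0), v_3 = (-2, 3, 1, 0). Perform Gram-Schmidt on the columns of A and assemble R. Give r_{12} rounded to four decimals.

r_{12} = -0.4364

v_1 = (4, 0, -1, -2); ‖v_1‖ = 4.5826, so q_1 = (0.8729, 0.0000, -0.2182, -0.4364).
r_{12} = q_1·v_2 = -0.4364.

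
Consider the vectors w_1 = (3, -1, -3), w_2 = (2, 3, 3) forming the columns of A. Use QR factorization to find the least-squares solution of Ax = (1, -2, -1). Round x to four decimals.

x = (0.3508, -0.2225)

q_1 = w_1/‖w_1‖ = (3, -1, -3)/4.3589 = (0.6882, -0.2294, -0.6882).
r_{12} = q_1·w_2 = -1.3765.
u_2 = w_2 + 1.3765·q_1 = (2.9474, 2.6842, 2.0526).
‖u_2‖ = 4.4839, so q_2 = (0.6573, 0.5986, 0.4578).
Qᵀb = (1.8353, -0.9977).
Back-substitute: x_2 = -0.9977/4.4839 = -0.2225.
x_1 = (1.8353 + 1.3765·(-0.2225))/4.3589 = 0.3508.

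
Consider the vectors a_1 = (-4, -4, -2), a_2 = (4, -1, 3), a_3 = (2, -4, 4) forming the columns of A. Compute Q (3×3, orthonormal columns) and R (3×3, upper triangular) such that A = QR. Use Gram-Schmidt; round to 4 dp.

Q = [[-0.6667, 0.4851, -0.5659], [-0.6667, -0.7276, 0.1617], [-0.3333, 0.4851, 0.8085]], R = [[6.0000, -3.0000, 0.0000], [0.0000, 4.1231, 5.8209], [0.0000, 0.0000, 1.4552]]

q_1 = a_1/‖a_1‖ = (-4, -4, -2)/6.0000 = (-0.6667, -0.6667, -0.3333).
r_{12} = q_1·a_2 = -3.0000.
u_2 = a_2 + 3.0000·q_1 = (2.0000, -3.0000, 2.0000).
‖u_2‖ = 4.1231, so q_2 = (0.4851, -0.7276, 0.4851).
r_{13} = q_1·a_3 = 0.0000; r_{23} = q_2·a_3 = 5.8209.
u_3 = a_3 + 0.0000·q_1 − 5.8209·q_2 = (-0.8235, 0.2353, 1.1765).
‖u_3‖ = 1.4552, so q_3 = (-0.5659, 0.1617, 0.8085).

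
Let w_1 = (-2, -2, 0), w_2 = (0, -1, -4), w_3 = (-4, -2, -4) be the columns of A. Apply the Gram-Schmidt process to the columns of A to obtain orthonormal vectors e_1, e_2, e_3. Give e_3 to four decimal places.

e_3 = (-0.6963, 0.6963, -0.1741)

e_1 = w_1/‖w_1‖ = (-2, -2, 0)/2.8284 = (-0.7071, -0.7071, 0.0000).
r_{12} = e_1·w_2 = 0.7071.
u_2 = w_2 − 0.7071·e_1 = (0.5000, -0.5000, -4.0000).
‖u_2‖ = 4.0620, so e_2 = (0.1231, -0.1231, -0.9847).
r_{13} = e_1·w_3 = 4.2426; r_{23} = e_2·w_3 = 3.6927.
u_3 = w_3 − 4.2426·e_1 − 3.6927·e_2 = (-1.4545, 1.4545, -0.3636).
‖u_3‖ = 2.0889, so e_3 = (-0.6963, 0.6963, -0.1741).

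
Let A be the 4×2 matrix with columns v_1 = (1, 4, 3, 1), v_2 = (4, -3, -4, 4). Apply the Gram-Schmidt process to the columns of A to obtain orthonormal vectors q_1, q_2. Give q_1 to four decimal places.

q_1 = (0.1925, 0.7698, 0.5774, 0.1925)

v_1 = (1, 4, 3, 1); ‖v_1‖ = 5.1962, so q_1 = (0.1925, 0.7698, 0.5774, 0.1925).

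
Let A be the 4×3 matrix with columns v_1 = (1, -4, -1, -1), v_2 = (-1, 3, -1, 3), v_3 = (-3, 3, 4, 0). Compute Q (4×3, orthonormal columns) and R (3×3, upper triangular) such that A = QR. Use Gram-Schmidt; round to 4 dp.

e_1 = v_1/‖v_1‖ = (1, -4, -1, -1)/4.3589 = (0.2294, -0.9177, -0.2294, -0.2294).
r_{12} = e_1·v_2 = -3.4412.
u_2 = v_2 + 3.4412·e_1 = (-0.2105, -0.1579, -1.7895, 2.2105).
‖u_2‖ = 2.8562, so e_2 = (-0.0737, -0.0553, -0.6265, 0.7739).
r_{13} = e_1·v_3 = -4.3589; r_{23} = e_2·v_3 = -2.4508.
u_3 = v_3 + 4.3589·e_1 + 2.4508·e_2 = (-2.1806, -1.1355, 1.4645, 0.8968).
‖u_3‖ = 2.9989, so e_3 = (-0.7271, -0.3786, 0.4883, 0.2990).

Q = [[0.2294, -0.0737, -0.7271], [-0.9177, -0.0553, -0.3786], [-0.2294, -0.6265, 0.4883], [-0.2294, 0.7739, 0.2990]], R = [[4.3589, -3.4412, -4.3589], [0.0000, 2.8562, -2.4508], [0.0000, 0.0000, 2.9989]]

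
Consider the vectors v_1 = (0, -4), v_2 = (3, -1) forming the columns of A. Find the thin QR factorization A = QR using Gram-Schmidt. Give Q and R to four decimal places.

v_1 = (0, -4); ‖v_1‖ = 4.0000, so e_1 = (0.0000, -1.0000).
e_1·v_2 = 0.0000·3 + (-1.0000)·(-1) = 1.0000.
u_2 = v_2 − 1.0000·e_1 = (3.0000, 0.0000).
‖u_2‖ = 3.0000, so e_2 = (1.0000, 0.0000).

Q = [[0.0000, 1.0000], [-1.0000, 0.0000]], R = [[4.0000, 1.0000], [0.0000, 3.0000]]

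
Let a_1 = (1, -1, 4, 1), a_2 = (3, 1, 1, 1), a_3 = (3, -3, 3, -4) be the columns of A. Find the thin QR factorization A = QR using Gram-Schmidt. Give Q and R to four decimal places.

Q = [[0.2294, 0.8574, 0.4036], [-0.2294, 0.4458, -0.3919], [0.9177, -0.1543, 0.0078], [0.2294, 0.2058, -0.8267]], R = [[4.3589, 1.6059, 3.2118], [0.0000, 3.0694, -0.0514], [0.0000, 0.0000, 5.7168]]

a_1 = (1, -1, 4, 1); ‖a_1‖ = 4.3589, so q_1 = (0.2294, -0.2294, 0.9177, 0.2294).
q_1·a_2 = 0.2294·3 + (-0.2294)·1 + 0.9177·1 + 0.2294·1 = 1.6059.
u_2 = a_2 − 1.6059·q_1 = (2.6316, 1.3684, -0.4737, 0.6316).
‖u_2‖ = 3.0694, so q_2 = (0.8574, 0.4458, -0.1543, 0.2058).
q_1·a_3 = 0.2294·3 + (-0.2294)·(-3) + 0.9177·3 + 0.2294·(-4) = 3.2118; q_2·a_3 = 0.8574·3 + 0.4458·(-3) + (-0.1543)·3 + 0.2058·(-4) = -0.0514.
u_3 = a_3 − 3.2118·q_1 + 0.0514·q_2 = (2.3073, -2.2402, 0.0447, -4.7263).
‖u_3‖ = 5.7168, so q_3 = (0.4036, -0.3919, 0.0078, -0.8267).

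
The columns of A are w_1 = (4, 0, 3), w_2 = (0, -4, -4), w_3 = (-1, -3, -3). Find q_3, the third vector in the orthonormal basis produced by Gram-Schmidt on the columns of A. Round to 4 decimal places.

q_3 = (-0.4685, -0.6247, 0.6247)

q_1 = w_1/‖w_1‖ = (4, 0, 3)/5.0000 = (0.8000, 0.0000, 0.6000).
r_{12} = q_1·w_2 = -2.4000.
u_2 = w_2 + 2.4000·q_1 = (1.9200, -4.0000, -2.5600).
‖u_2‖ = 5.1225, so q_2 = (0.3748, -0.7809, -0.4998).
r_{13} = q_1·w_3 = -2.6000; r_{23} = q_2·w_3 = 3.4671.
u_3 = w_3 + 2.6000·q_1 − 3.4671·q_2 = (-0.2195, -0.2927, 0.2927).
‖u_3‖ = 0.4685, so q_3 = (-0.4685, -0.6247, 0.6247).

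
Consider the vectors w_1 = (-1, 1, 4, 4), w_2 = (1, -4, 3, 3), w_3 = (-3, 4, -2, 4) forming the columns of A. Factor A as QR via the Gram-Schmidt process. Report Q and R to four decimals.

Q = [[-0.1715, 0.3157, -0.2690], [0.1715, -0.9232, -0.0991], [0.6860, 0.1549, -0.6983], [0.6860, 0.1549, 0.6559]], R = [[5.8310, 3.2585, 2.5725], [0.0000, 4.9378, -4.3303], [0.0000, 0.0000, 4.4307]]

q_1 = w_1/‖w_1‖ = (-1, 1, 4, 4)/5.8310 = (-0.1715, 0.1715, 0.6860, 0.6860).
r_{12} = q_1·w_2 = 3.2585.
u_2 = w_2 − 3.2585·q_1 = (1.5588, -4.5588, 0.7647, 0.7647).
‖u_2‖ = 4.9378, so q_2 = (0.3157, -0.9232, 0.1549, 0.1549).
r_{13} = q_1·w_3 = 2.5725; r_{23} = q_2·w_3 = -4.3303.
u_3 = w_3 − 2.5725·q_1 + 4.3303·q_2 = (-1.1918, -0.4391, -3.0941, 2.9059).
‖u_3‖ = 4.4307, so q_3 = (-0.2690, -0.0991, -0.6983, 0.6559).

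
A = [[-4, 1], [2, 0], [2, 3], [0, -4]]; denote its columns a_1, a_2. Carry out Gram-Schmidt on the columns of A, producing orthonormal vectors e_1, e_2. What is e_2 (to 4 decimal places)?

e_1 = a_1/‖a_1‖ = (-4, 2, 2, 0)/4.8990 = (-0.8165, 0.4082, 0.4082, 0.0000).
r_{12} = e_1·a_2 = 0.4082.
u_2 = a_2 − 0.4082·e_1 = (1.3333, -0.1667, 2.8333, -4.0000).
‖u_2‖ = 5.0827, so e_2 = (0.2623, -0.0328, 0.5575, -0.7870).

e_2 = (0.2623, -0.0328, 0.5575, -0.7870)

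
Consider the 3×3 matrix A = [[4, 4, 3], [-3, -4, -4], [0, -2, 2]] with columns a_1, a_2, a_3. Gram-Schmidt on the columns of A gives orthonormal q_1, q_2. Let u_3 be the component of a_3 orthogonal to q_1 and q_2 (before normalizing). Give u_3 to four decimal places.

u_3 = (-1.1379, -1.5172, 0.7586)

q_1 = a_1/‖a_1‖ = (4, -3, 0)/5.0000 = (0.8000, -0.6000, 0.0000).
r_{12} = q_1·a_2 = 5.6000.
u_2 = a_2 − 5.6000·q_1 = (-0.4800, -0.6400, -2.0000).
‖u_2‖ = 2.1541, so q_2 = (-0.2228, -0.2971, -0.9285).
r_{13} = q_1·a_3 = 4.8000; r_{23} = q_2·a_3 = -1.3370.
u_3 = a_3 − 4.8000·q_1 + 1.3370·q_2 = (-1.1379, -1.5172, 0.7586).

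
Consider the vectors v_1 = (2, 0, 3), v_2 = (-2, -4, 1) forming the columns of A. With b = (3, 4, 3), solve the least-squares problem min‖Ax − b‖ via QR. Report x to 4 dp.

v_1 = (2, 0, 3); ‖v_1‖ = 3.6056, so q_1 = (0.5547, 0.0000, 0.8321).
q_1·v_2 = 0.5547·(-2) + 0.0000·(-4) + 0.8321·1 = -0.2774.
u_2 = v_2 + 0.2774·q_1 = (-1.8462, -4.0000, 1.2308).
‖u_2‖ = 4.5742, so q_2 = (-0.4036, -0.8745, 0.2691).
Qᵀb = (4.1603, -3.9015).
Back-substitute: x_2 = -3.9015/4.5742 = -0.8529.
x_1 = (4.1603 + 0.2774·(-0.8529))/3.6056 = 1.0882.

x = (1.0882, -0.8529)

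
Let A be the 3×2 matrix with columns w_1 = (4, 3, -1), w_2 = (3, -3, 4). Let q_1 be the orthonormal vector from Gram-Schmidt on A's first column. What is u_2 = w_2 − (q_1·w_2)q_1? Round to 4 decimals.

w_1 = (4, 3, -1); ‖w_1‖ = 5.0990, so q_1 = (0.7845, 0.5883, -0.1961).
q_1·w_2 = 0.7845·3 + 0.5883·(-3) + (-0.1961)·4 = -0.1961.
u_2 = w_2 + 0.1961·q_1 = (3.1538, -2.8846, 3.9615).

u_2 = (3.1538, -2.8846, 3.9615)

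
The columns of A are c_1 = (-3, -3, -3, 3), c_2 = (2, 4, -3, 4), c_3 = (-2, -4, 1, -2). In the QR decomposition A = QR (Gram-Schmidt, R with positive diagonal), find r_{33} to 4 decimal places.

r_{33} = 0.4727

c_1 = (-3, -3, -3, 3); ‖c_1‖ = 6.0000, so e_1 = (-0.5000, -0.5000, -0.5000, 0.5000).
e_1·c_2 = (-0.5000)·2 + (-0.5000)·4 + (-0.5000)·(-3) + 0.5000·4 = 0.5000.
u_2 = c_2 − 0.5000·e_1 = (2.2500, 4.2500, -2.7500, 3.7500).
‖u_2‖ = 6.6895, so e_2 = (0.3363, 0.6353, -0.4111, 0.5606).
e_1·c_3 = (-0.5000)·(-2) + (-0.5000)·(-4) + (-0.5000)·1 + 0.5000·(-2) = 1.5000; e_2·c_3 = 0.3363·(-2) + 0.6353·(-4) + (-0.4111)·1 + 0.5606·(-2) = -4.7462.
u_3 = c_3 − 1.5000·e_1 + 4.7462·e_2 = (0.3464, -0.2346, -0.2011, -0.0894).
r_{33} = ‖u_3‖ = 0.4727.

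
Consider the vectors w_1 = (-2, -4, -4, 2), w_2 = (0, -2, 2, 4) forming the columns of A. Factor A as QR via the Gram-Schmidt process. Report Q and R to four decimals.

w_1 = (-2, -4, -4, 2); ‖w_1‖ = 6.3246, so q_1 = (-0.3162, -0.6325, -0.6325, 0.3162).
q_1·w_2 = (-0.3162)·0 + (-0.6325)·(-2) + (-0.6325)·2 + 0.3162·4 = 1.2649.
u_2 = w_2 − 1.2649·q_1 = (0.4000, -1.2000, 2.8000, 3.6000).
‖u_2‖ = 4.7329, so q_2 = (0.0845, -0.2535, 0.5916, 0.7606).

Q = [[-0.3162, 0.0845], [-0.6325, -0.2535], [-0.6325, 0.5916], [0.3162, 0.7606]], R = [[6.3246, 1.2649], [0.0000, 4.7329]]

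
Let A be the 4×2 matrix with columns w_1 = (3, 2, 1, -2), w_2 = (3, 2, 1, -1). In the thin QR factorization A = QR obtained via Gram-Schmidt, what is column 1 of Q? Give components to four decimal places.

e_1 = w_1/‖w_1‖ = (3, 2, 1, -2)/4.2426 = (0.7071, 0.4714, 0.2357, -0.4714).

e_1 = (0.7071, 0.4714, 0.2357, -0.4714)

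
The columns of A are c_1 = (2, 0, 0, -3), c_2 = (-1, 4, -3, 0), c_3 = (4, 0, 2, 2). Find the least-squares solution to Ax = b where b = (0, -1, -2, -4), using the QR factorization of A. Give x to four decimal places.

q_1 = c_1/‖c_1‖ = (2, 0, 0, -3)/3.6056 = (0.5547, 0.0000, 0.0000, -0.8321).
r_{12} = q_1·c_2 = -0.5547.
u_2 = c_2 + 0.5547·q_1 = (-0.6923, 4.0000, -3.0000, -0.4615).
‖u_2‖ = 5.0688, so q_2 = (-0.1366, 0.7891, -0.5919, -0.0911).
r_{13} = q_1·c_3 = 0.5547; r_{23} = q_2·c_3 = -1.9122.
u_3 = c_3 − 0.5547·q_1 + 1.9122·q_2 = (3.4311, 1.5090, 0.8683, 2.2874).
‖u_3‖ = 4.4762, so q_3 = (0.7665, 0.3371, 0.1940, 0.5110).
Qᵀb = (3.3282, 0.7588, -2.7692).
Back-substitute: x_3 = -2.7692/4.4762 = -0.6186.
x_2 = (0.7588 + 1.9122·(-0.6186))/5.0688 = -0.0837.
x_1 = (3.3282 + 0.5547·(-0.0837) − 0.5547·(-0.6186))/3.6056 = 1.0054.

x = (1.0054, -0.0837, -0.6186)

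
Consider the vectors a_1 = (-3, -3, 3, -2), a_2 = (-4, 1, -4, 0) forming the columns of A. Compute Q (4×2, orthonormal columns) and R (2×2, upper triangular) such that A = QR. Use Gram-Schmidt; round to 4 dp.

Q = [[-0.5388, -0.7502], [-0.5388, 0.1241], [0.5388, -0.6486], [-0.3592, -0.0338]], R = [[5.5678, -0.5388], [0.0000, 5.7192]]

a_1 = (-3, -3, 3, -2); ‖a_1‖ = 5.5678, so q_1 = (-0.5388, -0.5388, 0.5388, -0.3592).
q_1·a_2 = (-0.5388)·(-4) + (-0.5388)·1 + 0.5388·(-4) + (-0.3592)·0 = -0.5388.
u_2 = a_2 + 0.5388·q_1 = (-4.2903, 0.7097, -3.7097, -0.1935).
‖u_2‖ = 5.7192, so q_2 = (-0.7502, 0.1241, -0.6486, -0.0338).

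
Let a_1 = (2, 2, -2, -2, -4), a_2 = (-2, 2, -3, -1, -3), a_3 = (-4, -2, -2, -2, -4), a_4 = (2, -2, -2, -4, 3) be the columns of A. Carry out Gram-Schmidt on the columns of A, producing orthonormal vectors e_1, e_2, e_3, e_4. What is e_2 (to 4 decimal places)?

a_1 = (2, 2, -2, -2, -4); ‖a_1‖ = 5.6569, so e_1 = (0.3536, 0.3536, -0.3536, -0.3536, -0.7071).
e_1·a_2 = 0.3536·(-2) + 0.3536·2 + (-0.3536)·(-3) + (-0.3536)·(-1) + (-0.7071)·(-3) = 3.5355.
u_2 = a_2 − 3.5355·e_1 = (-3.2500, 0.7500, -1.7500, 0.2500, -0.5000).
‖u_2‖ = 3.8079, so e_2 = (-0.8535, 0.1970, -0.4596, 0.0657, -0.1313).

e_2 = (-0.8535, 0.1970, -0.4596, 0.0657, -0.1313)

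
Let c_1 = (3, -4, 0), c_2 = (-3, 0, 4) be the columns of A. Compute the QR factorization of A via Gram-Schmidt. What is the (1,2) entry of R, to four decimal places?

r_{12} = -1.8000

c_1 = (3, -4, 0); ‖c_1‖ = 5.0000, so e_1 = (0.6000, -0.8000, 0.0000).
r_{12} = e_1·c_2 = -1.8000.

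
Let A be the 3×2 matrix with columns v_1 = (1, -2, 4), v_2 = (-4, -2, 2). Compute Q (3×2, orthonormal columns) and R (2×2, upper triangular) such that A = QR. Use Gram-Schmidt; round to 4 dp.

Q = [[0.2182, -0.9571], [-0.4364, -0.2705], [0.8729, 0.1040]], R = [[4.5826, 1.7457], [0.0000, 4.5774]]

v_1 = (1, -2, 4); ‖v_1‖ = 4.5826, so e_1 = (0.2182, -0.4364, 0.8729).
e_1·v_2 = 0.2182·(-4) + (-0.4364)·(-2) + 0.8729·2 = 1.7457.
u_2 = v_2 − 1.7457·e_1 = (-4.3810, -1.2381, 0.4762).
‖u_2‖ = 4.5774, so e_2 = (-0.9571, -0.2705, 0.1040).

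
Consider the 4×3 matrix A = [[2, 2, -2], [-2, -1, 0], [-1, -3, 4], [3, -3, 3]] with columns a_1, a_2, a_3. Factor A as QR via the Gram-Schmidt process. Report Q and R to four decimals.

Q = [[0.4714, 0.4170, 0.0472], [-0.4714, -0.2085, -0.7334], [-0.2357, -0.6255, 0.5972], [0.7071, -0.6255, -0.3213]], R = [[4.2426, 0.0000, 0.2357], [0.0000, 4.7958, -5.2129], [0.0000, 0.0000, 1.3306]]

a_1 = (2, -2, -1, 3); ‖a_1‖ = 4.2426, so e_1 = (0.4714, -0.4714, -0.2357, 0.7071).
e_1·a_2 = 0.4714·2 + (-0.4714)·(-1) + (-0.2357)·(-3) + 0.7071·(-3) = 0.0000.
u_2 = a_2 − 0.0000·e_1 = (2.0000, -1.0000, -3.0000, -3.0000).
‖u_2‖ = 4.7958, so e_2 = (0.4170, -0.2085, -0.6255, -0.6255).
e_1·a_3 = 0.4714·(-2) + (-0.4714)·0 + (-0.2357)·4 + 0.7071·3 = 0.2357; e_2·a_3 = 0.4170·(-2) + (-0.2085)·0 + (-0.6255)·4 + (-0.6255)·3 = -5.2129.
u_3 = a_3 − 0.2357·e_1 + 5.2129·e_2 = (0.0628, -0.9758, 0.7947, -0.4275).
‖u_3‖ = 1.3306, so e_3 = (0.0472, -0.7334, 0.5972, -0.3213).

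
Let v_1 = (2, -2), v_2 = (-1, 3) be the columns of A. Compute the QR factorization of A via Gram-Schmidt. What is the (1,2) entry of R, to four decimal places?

v_1 = (2, -2); ‖v_1‖ = 2.8284, so e_1 = (0.7071, -0.7071).
r_{12} = e_1·v_2 = -2.8284.

r_{12} = -2.8284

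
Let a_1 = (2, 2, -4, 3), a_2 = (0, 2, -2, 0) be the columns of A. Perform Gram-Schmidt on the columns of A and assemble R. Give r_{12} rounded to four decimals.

r_{12} = 2.0889

a_1 = (2, 2, -4, 3); ‖a_1‖ = 5.7446, so q_1 = (0.3482, 0.3482, -0.6963, 0.5222).
r_{12} = q_1·a_2 = 2.0889.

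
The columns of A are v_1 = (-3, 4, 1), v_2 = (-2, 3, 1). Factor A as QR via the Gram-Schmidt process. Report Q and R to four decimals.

Q = [[-0.5883, 0.5661], [0.7845, 0.2265], [0.1961, 0.7926]], R = [[5.0990, 3.7262], [0.0000, 0.3397]]

v_1 = (-3, 4, 1); ‖v_1‖ = 5.0990, so q_1 = (-0.5883, 0.7845, 0.1961).
q_1·v_2 = (-0.5883)·(-2) + 0.7845·3 + 0.1961·1 = 3.7262.
u_2 = v_2 − 3.7262·q_1 = (0.1923, 0.0769, 0.2692).
‖u_2‖ = 0.3397, so q_2 = (0.5661, 0.2265, 0.7926).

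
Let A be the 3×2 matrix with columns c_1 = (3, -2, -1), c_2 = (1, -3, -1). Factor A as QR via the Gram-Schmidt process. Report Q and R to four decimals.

c_1 = (3, -2, -1); ‖c_1‖ = 3.7417, so e_1 = (0.8018, -0.5345, -0.2673).
e_1·c_2 = 0.8018·1 + (-0.5345)·(-3) + (-0.2673)·(-1) = 2.6726.
u_2 = c_2 − 2.6726·e_1 = (-1.1429, -1.5714, -0.2857).
‖u_2‖ = 1.9640, so e_2 = (-0.5819, -0.8001, -0.1455).

Q = [[0.8018, -0.5819], [-0.5345, -0.8001], [-0.2673, -0.1455]], R = [[3.7417, 2.6726], [0.0000, 1.9640]]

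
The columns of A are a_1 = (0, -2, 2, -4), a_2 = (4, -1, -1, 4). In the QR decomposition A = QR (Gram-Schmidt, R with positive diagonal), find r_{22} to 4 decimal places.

r_{22} = 4.8305

a_1 = (0, -2, 2, -4); ‖a_1‖ = 4.8990, so q_1 = (0.0000, -0.4082, 0.4082, -0.8165).
q_1·a_2 = 0.0000·4 + (-0.4082)·(-1) + 0.4082·(-1) + (-0.8165)·4 = -3.2660.
u_2 = a_2 + 3.2660·q_1 = (4.0000, -2.3333, 0.3333, 1.3333).
r_{22} = ‖u_2‖ = 4.8305.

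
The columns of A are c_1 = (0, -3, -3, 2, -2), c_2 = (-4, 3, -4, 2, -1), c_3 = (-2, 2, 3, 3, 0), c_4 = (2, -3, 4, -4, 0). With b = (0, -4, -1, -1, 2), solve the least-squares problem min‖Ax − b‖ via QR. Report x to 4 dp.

q_1 = c_1/‖c_1‖ = (0, -3, -3, 2, -2)/5.0990 = (0.0000, -0.5883, -0.5883, 0.3922, -0.3922).
r_{12} = q_1·c_2 = 1.7650.
u_2 = c_2 − 1.7650·q_1 = (-4.0000, 4.0385, -2.9615, 1.3077, -0.3077).
‖u_2‖ = 6.5486, so q_2 = (-0.6108, 0.6167, -0.4522, 0.1997, -0.0470).
r_{13} = q_1·c_3 = -1.7650; r_{23} = q_2·c_3 = 1.6974.
u_3 = c_3 + 1.7650·q_1 − 1.6974·q_2 = (-0.9632, -0.0852, 2.7291, 3.3534, -0.6126).
‖u_3‖ = 4.4725, so q_3 = (-0.2154, -0.0190, 0.6102, 0.7498, -0.1370).
r_{14} = q_1·c_4 = -2.1573; r_{24} = q_2·c_4 = -5.6794; r_{34} = q_3·c_4 = -0.9318.
u_4 = c_4 + 2.1573·q_1 + 5.6794·q_2 + 0.9318·q_3 = (-1.6697, -0.7846, 0.7309, -1.3211, -1.2406).
‖u_4‖ = 2.6874, so q_4 = (-0.6213, -0.2919, 0.2720, -0.4916, -0.4616).
Qᵀb = (1.7650, -2.3082, -1.5577, 0.4641).
Back-substitute: x_4 = 0.4641/2.6874 = 0.1727.
x_3 = (-1.5577 + 0.9318·0.1727)/4.4725 = -0.3123.
x_2 = (-2.3082 − 1.6974·(-0.3123) + 5.6794·0.1727)/6.5486 = -0.1218.
x_1 = (1.7650 − 1.7650·(-0.1218) + 1.7650·(-0.3123) + 2.1573·0.1727)/5.0990 = 0.3533.

x = (0.3533, -0.1218, -0.3123, 0.1727)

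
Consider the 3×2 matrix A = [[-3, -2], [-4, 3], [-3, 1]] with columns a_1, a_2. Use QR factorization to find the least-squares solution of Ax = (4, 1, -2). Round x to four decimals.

e_1 = a_1/‖a_1‖ = (-3, -4, -3)/5.8310 = (-0.5145, -0.6860, -0.5145).
r_{12} = e_1·a_2 = -1.5435.
u_2 = a_2 + 1.5435·e_1 = (-2.7941, 1.9412, 0.2059).
‖u_2‖ = 3.4085, so e_2 = (-0.8198, 0.5695, 0.0604).
Qᵀb = (-1.7150, -2.8303).
Back-substitute: x_2 = -2.8303/3.4085 = -0.8304.
x_1 = (-1.7150 + 1.5435·(-0.8304))/5.8310 = -0.5139.

x = (-0.5139, -0.8304)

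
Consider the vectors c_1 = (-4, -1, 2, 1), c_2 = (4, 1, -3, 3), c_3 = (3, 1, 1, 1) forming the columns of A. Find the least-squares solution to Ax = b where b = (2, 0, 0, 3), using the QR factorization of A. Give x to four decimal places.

x = (0.5884, 0.6045, 0.5855)

e_1 = c_1/‖c_1‖ = (-4, -1, 2, 1)/4.6904 = (-0.8528, -0.2132, 0.4264, 0.2132).
r_{12} = e_1·c_2 = -4.2640.
u_2 = c_2 + 4.2640·e_1 = (0.3636, 0.0909, -1.1818, 3.9091).
‖u_2‖ = 4.1010, so e_2 = (0.0887, 0.0222, -0.2882, 0.9532).
r_{13} = e_1·c_3 = -2.1320; r_{23} = e_2·c_3 = 0.9532.
u_3 = c_3 + 2.1320·e_1 − 0.9532·e_2 = (1.0973, 0.5243, 2.1838, 0.5459).
‖u_3‖ = 2.5585, so e_3 = (0.4289, 0.2049, 0.8535, 0.2134).
Qᵀb = (-1.0660, 3.0370, 1.4979).
Back-substitute: x_3 = 1.4979/2.5585 = 0.5855.
x_2 = (3.0370 − 0.9532·0.5855)/4.1010 = 0.6045.
x_1 = (-1.0660 + 4.2640·0.6045 + 2.1320·0.5855)/4.6904 = 0.5884.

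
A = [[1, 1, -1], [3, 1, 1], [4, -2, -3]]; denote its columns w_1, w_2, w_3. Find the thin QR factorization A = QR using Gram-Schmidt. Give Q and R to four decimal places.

e_1 = w_1/‖w_1‖ = (1, 3, 4)/5.0990 = (0.1961, 0.5883, 0.7845).
r_{12} = e_1·w_2 = -0.7845.
u_2 = w_2 + 0.7845·e_1 = (1.1538, 1.4615, -1.3846).
‖u_2‖ = 2.3205, so e_2 = (0.4972, 0.6298, -0.5967).
r_{13} = e_1·w_3 = -1.9612; r_{23} = e_2·w_3 = 1.9227.
u_3 = w_3 + 1.9612·e_1 − 1.9227·e_2 = (-1.5714, 0.9429, -0.3143).
‖u_3‖ = 1.8593, so e_3 = (-0.8452, 0.5071, -0.1690).

Q = [[0.1961, 0.4972, -0.8452], [0.5883, 0.6298, 0.5071], [0.7845, -0.5967, -0.1690]], R = [[5.0990, -0.7845, -1.9612], [0.0000, 2.3205, 1.9227], [0.0000, 0.0000, 1.8593]]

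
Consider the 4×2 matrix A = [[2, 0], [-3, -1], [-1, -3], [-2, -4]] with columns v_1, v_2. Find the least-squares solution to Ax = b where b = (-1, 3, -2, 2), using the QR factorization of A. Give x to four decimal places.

x = (-0.9853, 0.3382)

v_1 = (2, -3, -1, -2); ‖v_1‖ = 4.2426, so e_1 = (0.4714, -0.7071, -0.2357, -0.4714).
e_1·v_2 = 0.4714·0 + (-0.7071)·(-1) + (-0.2357)·(-3) + (-0.4714)·(-4) = 3.2998.
u_2 = v_2 − 3.2998·e_1 = (-1.5556, 1.3333, -2.2222, -2.4444).
‖u_2‖ = 3.8873, so e_2 = (-0.4002, 0.3430, -0.5717, -0.6288).
Qᵀb = (-3.0641, 1.3148).
Back-substitute: x_2 = 1.3148/3.8873 = 0.3382.
x_1 = (-3.0641 − 3.2998·0.3382)/4.2426 = -0.9853.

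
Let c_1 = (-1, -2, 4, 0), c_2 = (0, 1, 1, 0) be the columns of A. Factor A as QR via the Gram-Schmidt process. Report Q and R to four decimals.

c_1 = (-1, -2, 4, 0); ‖c_1‖ = 4.5826, so q_1 = (-0.2182, -0.4364, 0.8729, 0.0000).
q_1·c_2 = (-0.2182)·0 + (-0.4364)·1 + 0.8729·1 + 0.0000·0 = 0.4364.
u_2 = c_2 − 0.4364·q_1 = (0.0952, 1.1905, 0.6190, 0.0000).
‖u_2‖ = 1.3452, so q_2 = (0.0708, 0.8850, 0.4602, 0.0000).

Q = [[-0.2182, 0.0708], [-0.4364, 0.8850], [0.8729, 0.4602], [0.0000, 0.0000]], R = [[4.5826, 0.4364], [0.0000, 1.3452]]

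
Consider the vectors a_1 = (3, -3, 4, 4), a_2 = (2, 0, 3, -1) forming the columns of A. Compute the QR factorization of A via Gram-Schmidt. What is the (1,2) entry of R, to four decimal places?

a_1 = (3, -3, 4, 4); ‖a_1‖ = 7.0711, so q_1 = (0.4243, -0.4243, 0.5657, 0.5657).
r_{12} = q_1·a_2 = 1.9799.

r_{12} = 1.9799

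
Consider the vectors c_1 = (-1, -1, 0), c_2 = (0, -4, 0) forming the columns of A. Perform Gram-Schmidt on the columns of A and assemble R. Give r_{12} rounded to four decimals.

r_{12} = 2.8284

e_1 = c_1/‖c_1‖ = (-1, -1, 0)/1.4142 = (-0.7071, -0.7071, 0.0000).
r_{12} = e_1·c_2 = 2.8284.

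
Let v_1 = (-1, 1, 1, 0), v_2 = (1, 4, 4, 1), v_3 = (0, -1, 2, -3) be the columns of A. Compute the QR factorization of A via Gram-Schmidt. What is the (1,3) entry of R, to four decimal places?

q_1 = v_1/‖v_1‖ = (-1, 1, 1, 0)/1.7321 = (-0.5774, 0.5774, 0.5774, 0.0000).
r_{13} = q_1·v_3 = 0.5774.

r_{13} = 0.5774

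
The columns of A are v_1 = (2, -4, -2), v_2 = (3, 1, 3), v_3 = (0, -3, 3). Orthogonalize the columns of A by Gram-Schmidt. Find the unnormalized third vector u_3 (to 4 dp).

v_1 = (2, -4, -2); ‖v_1‖ = 4.8990, so q_1 = (0.4082, -0.8165, -0.4082).
q_1·v_2 = 0.4082·3 + (-0.8165)·1 + (-0.4082)·3 = -0.8165.
u_2 = v_2 + 0.8165·q_1 = (3.3333, 0.3333, 2.6667).
‖u_2‖ = 4.2817, so q_2 = (0.7785, 0.0778, 0.6228).
q_1·v_3 = 0.4082·0 + (-0.8165)·(-3) + (-0.4082)·3 = 1.2247; q_2·v_3 = 0.7785·0 + 0.0778·(-3) + 0.6228·3 = 1.6348.
u_3 = v_3 − 1.2247·q_1 − 1.6348·q_2 = (-1.7727, -2.1273, 2.4818).

u_3 = (-1.7727, -2.1273, 2.4818)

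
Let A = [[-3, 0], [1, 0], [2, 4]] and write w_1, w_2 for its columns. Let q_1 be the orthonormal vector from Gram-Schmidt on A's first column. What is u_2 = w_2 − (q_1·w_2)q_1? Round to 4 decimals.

u_2 = (1.7143, -0.5714, 2.8571)

w_1 = (-3, 1, 2); ‖w_1‖ = 3.7417, so q_1 = (-0.8018, 0.2673, 0.5345).
q_1·w_2 = (-0.8018)·0 + 0.2673·0 + 0.5345·4 = 2.1381.
u_2 = w_2 − 2.1381·q_1 = (1.7143, -0.5714, 2.8571).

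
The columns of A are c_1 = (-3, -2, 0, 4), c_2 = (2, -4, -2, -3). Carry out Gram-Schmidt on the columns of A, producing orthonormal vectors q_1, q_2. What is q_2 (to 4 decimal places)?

c_1 = (-3, -2, 0, 4); ‖c_1‖ = 5.3852, so q_1 = (-0.5571, -0.3714, 0.0000, 0.7428).
q_1·c_2 = (-0.5571)·2 + (-0.3714)·(-4) + 0.0000·(-2) + 0.7428·(-3) = -1.8570.
u_2 = c_2 + 1.8570·q_1 = (0.9655, -4.6897, -2.0000, -1.6207).
‖u_2‖ = 5.4361, so q_2 = (0.1776, -0.8627, -0.3679, -0.2981).

q_2 = (0.1776, -0.8627, -0.3679, -0.2981)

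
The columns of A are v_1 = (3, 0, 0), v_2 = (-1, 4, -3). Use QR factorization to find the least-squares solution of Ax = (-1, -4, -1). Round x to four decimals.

v_1 = (3, 0, 0); ‖v_1‖ = 3.0000, so q_1 = (1.0000, 0.0000, 0.0000).
q_1·v_2 = 1.0000·(-1) + 0.0000·4 + 0.0000·(-3) = -1.0000.
u_2 = v_2 + 1.0000·q_1 = (0.0000, 4.0000, -3.0000).
‖u_2‖ = 5.0000, so q_2 = (0.0000, 0.8000, -0.6000).
Qᵀb = (-1.0000, -2.6000).
Back-substitute: x_2 = -2.6000/5.0000 = -0.5200.
x_1 = (-1.0000 + 1.0000·(-0.5200))/3.0000 = -0.5067.

x = (-0.5067, -0.5200)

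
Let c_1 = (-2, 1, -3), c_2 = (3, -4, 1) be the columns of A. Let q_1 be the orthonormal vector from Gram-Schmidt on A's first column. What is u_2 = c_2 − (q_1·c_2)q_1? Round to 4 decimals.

u_2 = (1.1429, -3.0714, -1.7857)

c_1 = (-2, 1, -3); ‖c_1‖ = 3.7417, so q_1 = (-0.5345, 0.2673, -0.8018).
q_1·c_2 = (-0.5345)·3 + 0.2673·(-4) + (-0.8018)·1 = -3.4744.
u_2 = c_2 + 3.4744·q_1 = (1.1429, -3.0714, -1.7857).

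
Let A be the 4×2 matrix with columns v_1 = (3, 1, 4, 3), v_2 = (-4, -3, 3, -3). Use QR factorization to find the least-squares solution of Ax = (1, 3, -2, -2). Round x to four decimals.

v_1 = (3, 1, 4, 3); ‖v_1‖ = 5.9161, so e_1 = (0.5071, 0.1690, 0.6761, 0.5071).
e_1·v_2 = 0.5071·(-4) + 0.1690·(-3) + 0.6761·3 + 0.5071·(-3) = -2.0284.
u_2 = v_2 + 2.0284·e_1 = (-2.9714, -2.6571, 4.3714, -1.9714).
‖u_2‖ = 6.2358, so e_2 = (-0.4765, -0.4261, 0.7010, -0.3161).
Qᵀb = (-1.3522, -2.5246).
Back-substitute: x_2 = -2.5246/6.2358 = -0.4048.
x_1 = (-1.3522 + 2.0284·(-0.4048))/5.9161 = -0.3674.

x = (-0.3674, -0.4048)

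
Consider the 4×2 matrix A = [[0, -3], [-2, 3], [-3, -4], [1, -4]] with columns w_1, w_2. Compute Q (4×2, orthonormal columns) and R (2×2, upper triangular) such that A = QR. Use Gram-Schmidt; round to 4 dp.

w_1 = (0, -2, -3, 1); ‖w_1‖ = 3.7417, so e_1 = (0.0000, -0.5345, -0.8018, 0.2673).
e_1·w_2 = 0.0000·(-3) + (-0.5345)·3 + (-0.8018)·(-4) + 0.2673·(-4) = 0.5345.
u_2 = w_2 − 0.5345·e_1 = (-3.0000, 3.2857, -3.5714, -4.1429).
‖u_2‖ = 7.0508, so e_2 = (-0.4255, 0.4660, -0.5065, -0.5876).

Q = [[0.0000, -0.4255], [-0.5345, 0.4660], [-0.8018, -0.5065], [0.2673, -0.5876]], R = [[3.7417, 0.5345], [0.0000, 7.0508]]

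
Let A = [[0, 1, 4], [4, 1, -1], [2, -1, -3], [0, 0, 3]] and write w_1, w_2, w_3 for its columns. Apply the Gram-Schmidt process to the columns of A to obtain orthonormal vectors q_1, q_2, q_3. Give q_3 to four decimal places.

q_3 = (0.4243, -0.1414, 0.2828, 0.8485)

q_1 = w_1/‖w_1‖ = (0, 4, 2, 0)/4.4721 = (0.0000, 0.8944, 0.4472, 0.0000).
r_{12} = q_1·w_2 = 0.4472.
u_2 = w_2 − 0.4472·q_1 = (1.0000, 0.6000, -1.2000, 0.0000).
‖u_2‖ = 1.6733, so q_2 = (0.5976, 0.3586, -0.7171, 0.0000).
r_{13} = q_1·w_3 = -2.2361; r_{23} = q_2·w_3 = 4.1833.
u_3 = w_3 + 2.2361·q_1 − 4.1833·q_2 = (1.5000, -0.5000, 1.0000, 3.0000).
‖u_3‖ = 3.5355, so q_3 = (0.4243, -0.1414, 0.2828, 0.8485).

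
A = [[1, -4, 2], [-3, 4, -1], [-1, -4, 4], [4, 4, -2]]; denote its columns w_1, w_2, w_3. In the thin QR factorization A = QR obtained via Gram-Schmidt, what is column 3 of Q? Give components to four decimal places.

e_3 = (-0.0142, 0.3404, 0.8180, 0.4634)

e_1 = w_1/‖w_1‖ = (1, -3, -1, 4)/5.1962 = (0.1925, -0.5774, -0.1925, 0.7698).
r_{12} = e_1·w_2 = 0.7698.
u_2 = w_2 − 0.7698·e_1 = (-4.1481, 4.4444, -3.8519, 3.4074).
‖u_2‖ = 7.9629, so e_2 = (-0.5209, 0.5581, -0.4837, 0.4279).
r_{13} = e_1·w_3 = -1.3472; r_{23} = e_2·w_3 = -4.3907.
u_3 = w_3 + 1.3472·e_1 + 4.3907·e_2 = (-0.0280, 0.6729, 1.6168, 0.9159).
‖u_3‖ = 1.9765, so e_3 = (-0.0142, 0.3404, 0.8180, 0.4634).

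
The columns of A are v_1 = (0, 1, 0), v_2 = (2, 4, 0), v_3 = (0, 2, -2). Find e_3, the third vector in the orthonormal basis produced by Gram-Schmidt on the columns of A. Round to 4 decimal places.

e_1 = v_1/‖v_1‖ = (0, 1, 0)/1.0000 = (0.0000, 1.0000, 0.0000).
r_{12} = e_1·v_2 = 4.0000.
u_2 = v_2 − 4.0000·e_1 = (2.0000, 0.0000, 0.0000).
‖u_2‖ = 2.0000, so e_2 = (1.0000, 0.0000, 0.0000).
r_{13} = e_1·v_3 = 2.0000; r_{23} = e_2·v_3 = 0.0000.
u_3 = v_3 − 2.0000·e_1 + 0.0000·e_2 = (0.0000, 0.0000, -2.0000).
‖u_3‖ = 2.0000, so e_3 = (0.0000, 0.0000, -1.0000).

e_3 = (0.0000, 0.0000, -1.0000)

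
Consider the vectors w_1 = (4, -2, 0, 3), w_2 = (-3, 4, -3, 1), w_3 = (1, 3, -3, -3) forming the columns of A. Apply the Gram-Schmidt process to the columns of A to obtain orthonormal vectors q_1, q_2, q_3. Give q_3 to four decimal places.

q_1 = w_1/‖w_1‖ = (4, -2, 0, 3)/5.3852 = (0.7428, -0.3714, 0.0000, 0.5571).
r_{12} = q_1·w_2 = -3.1568.
u_2 = w_2 + 3.1568·q_1 = (-0.6552, 2.8276, -3.0000, 2.7586).
‖u_2‖ = 5.0034, so q_2 = (-0.1309, 0.5651, -0.5996, 0.5513).
r_{13} = q_1·w_3 = -2.0426; r_{23} = q_2·w_3 = 1.7092.
u_3 = w_3 + 2.0426·q_1 − 1.7092·q_2 = (2.7410, 1.2755, -1.9752, -2.8044).
‖u_3‖ = 4.5723, so q_3 = (0.5995, 0.2790, -0.4320, -0.6133).

q_3 = (0.5995, 0.2790, -0.4320, -0.6133)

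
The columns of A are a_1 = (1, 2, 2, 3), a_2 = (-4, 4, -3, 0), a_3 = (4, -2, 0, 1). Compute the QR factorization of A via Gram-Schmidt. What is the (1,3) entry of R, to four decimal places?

r_{13} = 0.7071

q_1 = a_1/‖a_1‖ = (1, 2, 2, 3)/4.2426 = (0.2357, 0.4714, 0.4714, 0.7071).
r_{13} = q_1·a_3 = 0.7071.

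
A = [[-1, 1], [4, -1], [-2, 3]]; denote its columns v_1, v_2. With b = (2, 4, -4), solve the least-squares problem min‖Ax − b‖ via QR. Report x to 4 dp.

v_1 = (-1, 4, -2); ‖v_1‖ = 4.5826, so e_1 = (-0.2182, 0.8729, -0.4364).
e_1·v_2 = (-0.2182)·1 + 0.8729·(-1) + (-0.4364)·3 = -2.4004.
u_2 = v_2 + 2.4004·e_1 = (0.4762, 1.0952, 1.9524).
‖u_2‖ = 2.2887, so e_2 = (0.2081, 0.4785, 0.8531).
Qᵀb = (4.8008, -1.0819).
Back-substitute: x_2 = -1.0819/2.2887 = -0.4727.
x_1 = (4.8008 + 2.4004·(-0.4727))/4.5826 = 0.8000.

x = (0.8000, -0.4727)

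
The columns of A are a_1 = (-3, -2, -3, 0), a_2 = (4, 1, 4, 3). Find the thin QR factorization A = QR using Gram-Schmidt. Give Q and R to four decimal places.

a_1 = (-3, -2, -3, 0); ‖a_1‖ = 4.6904, so q_1 = (-0.6396, -0.4264, -0.6396, 0.0000).
q_1·a_2 = (-0.6396)·4 + (-0.4264)·1 + (-0.6396)·4 + 0.0000·3 = -5.5432.
u_2 = a_2 + 5.5432·q_1 = (0.4545, -1.3636, 0.4545, 3.0000).
‖u_2‖ = 3.3575, so q_2 = (0.1354, -0.4061, 0.1354, 0.8935).

Q = [[-0.6396, 0.1354], [-0.4264, -0.4061], [-0.6396, 0.1354], [0.0000, 0.8935]], R = [[4.6904, -5.5432], [0.0000, 3.3575]]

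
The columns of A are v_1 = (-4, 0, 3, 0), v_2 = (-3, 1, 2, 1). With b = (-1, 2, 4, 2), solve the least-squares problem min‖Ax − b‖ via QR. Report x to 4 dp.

v_1 = (-4, 0, 3, 0); ‖v_1‖ = 5.0000, so q_1 = (-0.8000, 0.0000, 0.6000, 0.0000).
q_1·v_2 = (-0.8000)·(-3) + 0.0000·1 + 0.6000·2 + 0.0000·1 = 3.6000.
u_2 = v_2 − 3.6000·q_1 = (-0.1200, 1.0000, -0.1600, 1.0000).
‖u_2‖ = 1.4283, so q_2 = (-0.0840, 0.7001, -0.1120, 0.7001).
Qᵀb = (3.2000, 2.4365).
Back-substitute: x_2 = 2.4365/1.4283 = 1.7059.
x_1 = (3.2000 − 3.6000·1.7059)/5.0000 = -0.5882.

x = (-0.5882, 1.7059)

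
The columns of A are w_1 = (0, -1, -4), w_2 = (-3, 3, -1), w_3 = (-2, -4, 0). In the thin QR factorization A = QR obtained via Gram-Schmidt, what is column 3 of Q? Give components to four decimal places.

q_3 = (-0.7245, -0.6687, 0.1672)

w_1 = (0, -1, -4); ‖w_1‖ = 4.1231, so q_1 = (0.0000, -0.2425, -0.9701).
q_1·w_2 = 0.0000·(-3) + (-0.2425)·3 + (-0.9701)·(-1) = 0.2425.
u_2 = w_2 − 0.2425·q_1 = (-3.0000, 3.0588, -0.7647).
‖u_2‖ = 4.3521, so q_2 = (-0.6893, 0.7028, -0.1757).
q_1·w_3 = 0.0000·(-2) + (-0.2425)·(-4) + (-0.9701)·0 = 0.9701; q_2·w_3 = (-0.6893)·(-2) + 0.7028·(-4) + (-0.1757)·0 = -1.4327.
u_3 = w_3 − 0.9701·q_1 + 1.4327·q_2 = (-2.9876, -2.7578, 0.6894).
‖u_3‖ = 4.1239, so q_3 = (-0.7245, -0.6687, 0.1672).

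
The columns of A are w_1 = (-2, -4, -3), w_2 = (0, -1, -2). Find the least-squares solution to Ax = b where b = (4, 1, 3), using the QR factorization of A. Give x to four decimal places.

x = (-0.7778, 0.1556)

w_1 = (-2, -4, -3); ‖w_1‖ = 5.3852, so e_1 = (-0.3714, -0.7428, -0.5571).
e_1·w_2 = (-0.3714)·0 + (-0.7428)·(-1) + (-0.5571)·(-2) = 1.8570.
u_2 = w_2 − 1.8570·e_1 = (0.6897, 0.3793, -0.9655).
‖u_2‖ = 1.2457, so e_2 = (0.5536, 0.3045, -0.7751).
Qᵀb = (-3.8996, 0.1938).
Back-substitute: x_2 = 0.1938/1.2457 = 0.1556.
x_1 = (-3.8996 − 1.8570·0.1556)/5.3852 = -0.7778.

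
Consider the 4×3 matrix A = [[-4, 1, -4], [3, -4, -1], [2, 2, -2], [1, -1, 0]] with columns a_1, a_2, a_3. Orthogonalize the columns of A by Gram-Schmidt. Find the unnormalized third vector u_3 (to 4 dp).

u_3 = (-2.8045, -1.9165, -2.5825, -0.3035)

q_1 = a_1/‖a_1‖ = (-4, 3, 2, 1)/5.4772 = (-0.7303, 0.5477, 0.3651, 0.1826).
r_{12} = q_1·a_2 = -2.3735.
u_2 = a_2 + 2.3735·q_1 = (-0.7333, -2.7000, 2.8667, -0.5667).
‖u_2‖ = 4.0456, so q_2 = (-0.1813, -0.6674, 0.7086, -0.1401).
r_{13} = q_1·a_3 = 1.6432; r_{23} = q_2·a_3 = -0.0247.
u_3 = a_3 − 1.6432·q_1 + 0.0247·q_2 = (-2.8045, -1.9165, -2.5825, -0.3035).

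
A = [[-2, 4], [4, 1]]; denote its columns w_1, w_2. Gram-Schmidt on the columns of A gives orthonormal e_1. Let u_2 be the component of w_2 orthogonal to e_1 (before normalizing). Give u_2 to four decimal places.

u_2 = (3.6000, 1.8000)

w_1 = (-2, 4); ‖w_1‖ = 4.4721, so e_1 = (-0.4472, 0.8944).
e_1·w_2 = (-0.4472)·4 + 0.8944·1 = -0.8944.
u_2 = w_2 + 0.8944·e_1 = (3.6000, 1.8000).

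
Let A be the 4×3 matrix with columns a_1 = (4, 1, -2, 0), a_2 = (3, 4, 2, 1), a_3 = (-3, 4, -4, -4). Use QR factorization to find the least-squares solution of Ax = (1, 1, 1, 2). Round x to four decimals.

x = (-0.0666, 0.3665, -0.1608)

e_1 = a_1/‖a_1‖ = (4, 1, -2, 0)/4.5826 = (0.8729, 0.2182, -0.4364, 0.0000).
r_{12} = e_1·a_2 = 2.6186.
u_2 = a_2 − 2.6186·e_1 = (0.7143, 3.4286, 3.1429, 1.0000).
‖u_2‖ = 4.8107, so e_2 = (0.1485, 0.7127, 0.6533, 0.2079).
r_{13} = e_1·a_3 = 0.0000; r_{23} = e_2·a_3 = -1.0393.
u_3 = a_3 + 0.0000·e_1 + 1.0393·e_2 = (-2.8457, 4.7407, -3.3210, -3.7840).
‖u_3‖ = 7.4780, so e_3 = (-0.3805, 0.6340, -0.4441, -0.5060).
Qᵀb = (0.6547, 1.9302, -1.2027).
Back-substitute: x_3 = -1.2027/7.4780 = -0.1608.
x_2 = (1.9302 + 1.0393·(-0.1608))/4.8107 = 0.3665.
x_1 = (0.6547 − 2.6186·0.3665 + 0.0000·(-0.1608))/4.5826 = -0.0666.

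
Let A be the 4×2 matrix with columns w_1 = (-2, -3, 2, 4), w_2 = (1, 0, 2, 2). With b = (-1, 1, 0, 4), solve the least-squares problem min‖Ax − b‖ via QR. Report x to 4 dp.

x = (0.3299, 0.4112)

w_1 = (-2, -3, 2, 4); ‖w_1‖ = 5.7446, so q_1 = (-0.3482, -0.5222, 0.3482, 0.6963).
q_1·w_2 = (-0.3482)·1 + (-0.5222)·0 + 0.3482·2 + 0.6963·2 = 1.7408.
u_2 = w_2 − 1.7408·q_1 = (1.6061, 0.9091, 1.3939, 0.7879).
‖u_2‖ = 2.4433, so q_2 = (0.6573, 0.3721, 0.5705, 0.3225).
Qᵀb = (2.6112, 1.0046).
Back-substitute: x_2 = 1.0046/2.4433 = 0.4112.
x_1 = (2.6112 − 1.7408·0.4112)/5.7446 = 0.3299.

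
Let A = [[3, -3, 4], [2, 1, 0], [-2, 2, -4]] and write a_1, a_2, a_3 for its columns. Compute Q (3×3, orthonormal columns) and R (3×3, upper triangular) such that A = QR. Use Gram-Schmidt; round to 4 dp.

a_1 = (3, 2, -2); ‖a_1‖ = 4.1231, so e_1 = (0.7276, 0.4851, -0.4851).
e_1·a_2 = 0.7276·(-3) + 0.4851·1 + (-0.4851)·2 = -2.6679.
u_2 = a_2 + 2.6679·e_1 = (-1.0588, 2.2941, 0.7059).
‖u_2‖ = 2.6234, so e_2 = (-0.4036, 0.8745, 0.2691).
e_1·a_3 = 0.7276·4 + 0.4851·0 + (-0.4851)·(-4) = 4.8507; e_2·a_3 = (-0.4036)·4 + 0.8745·0 + 0.2691·(-4) = -2.6907.
u_3 = a_3 − 4.8507·e_1 + 2.6907·e_2 = (-0.6154, 0.0000, -0.9231).
‖u_3‖ = 1.1094, so e_3 = (-0.5547, 0.0000, -0.8321).

Q = [[0.7276, -0.4036, -0.5547], [0.4851, 0.8745, 0.0000], [-0.4851, 0.2691, -0.8321]], R = [[4.1231, -2.6679, 4.8507], [0.0000, 2.6234, -2.6907], [0.0000, 0.0000, 1.1094]]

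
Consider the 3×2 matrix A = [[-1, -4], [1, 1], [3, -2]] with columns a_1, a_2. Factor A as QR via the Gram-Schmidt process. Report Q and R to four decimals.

Q = [[-0.3015, -0.8946], [0.3015, 0.2386], [0.9045, -0.3777]], R = [[3.3166, -0.3015], [0.0000, 4.5726]]

q_1 = a_1/‖a_1‖ = (-1, 1, 3)/3.3166 = (-0.3015, 0.3015, 0.9045).
r_{12} = q_1·a_2 = -0.3015.
u_2 = a_2 + 0.3015·q_1 = (-4.0909, 1.0909, -1.7273).
‖u_2‖ = 4.5726, so q_2 = (-0.8946, 0.2386, -0.3777).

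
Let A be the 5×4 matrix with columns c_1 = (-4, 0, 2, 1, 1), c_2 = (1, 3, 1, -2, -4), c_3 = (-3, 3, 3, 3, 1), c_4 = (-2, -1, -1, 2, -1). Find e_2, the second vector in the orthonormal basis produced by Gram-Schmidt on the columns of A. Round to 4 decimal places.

e_2 = (-0.0858, 0.5660, 0.3259, -0.3087, -0.6861)

c_1 = (-4, 0, 2, 1, 1); ‖c_1‖ = 4.6904, so e_1 = (-0.8528, 0.0000, 0.4264, 0.2132, 0.2132).
e_1·c_2 = (-0.8528)·1 + 0.0000·3 + 0.4264·1 + 0.2132·(-2) + 0.2132·(-4) = -1.7056.
u_2 = c_2 + 1.7056·e_1 = (-0.4545, 3.0000, 1.7273, -1.6364, -3.6364).
‖u_2‖ = 5.3001, so e_2 = (-0.0858, 0.5660, 0.3259, -0.3087, -0.6861).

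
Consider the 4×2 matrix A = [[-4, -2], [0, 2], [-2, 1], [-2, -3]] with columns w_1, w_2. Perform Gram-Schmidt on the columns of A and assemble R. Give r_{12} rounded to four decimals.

w_1 = (-4, 0, -2, -2); ‖w_1‖ = 4.8990, so q_1 = (-0.8165, 0.0000, -0.4082, -0.4082).
r_{12} = q_1·w_2 = 2.4495.

r_{12} = 2.4495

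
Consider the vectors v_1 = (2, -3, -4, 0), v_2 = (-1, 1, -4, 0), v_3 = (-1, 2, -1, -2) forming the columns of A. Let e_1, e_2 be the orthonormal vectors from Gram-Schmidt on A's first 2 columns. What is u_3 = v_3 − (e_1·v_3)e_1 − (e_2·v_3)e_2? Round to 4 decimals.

u_3 = (0.3591, 0.2693, -0.0224, -2.0000)

e_1 = v_1/‖v_1‖ = (2, -3, -4, 0)/5.3852 = (0.3714, -0.5571, -0.7428, 0.0000).
r_{12} = e_1·v_2 = 2.0426.
u_2 = v_2 − 2.0426·e_1 = (-1.7586, 2.1379, -2.4828, 0.0000).
‖u_2‖ = 3.7185, so e_2 = (-0.4729, 0.5749, -0.6677, 0.0000).
r_{13} = e_1·v_3 = -0.7428; r_{23} = e_2·v_3 = 2.2905.
u_3 = v_3 + 0.7428·e_1 − 2.2905·e_2 = (0.3591, 0.2693, -0.0224, -2.0000).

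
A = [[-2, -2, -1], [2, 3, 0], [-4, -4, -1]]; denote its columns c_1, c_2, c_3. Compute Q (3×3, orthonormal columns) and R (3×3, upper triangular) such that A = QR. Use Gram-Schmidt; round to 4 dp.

c_1 = (-2, 2, -4); ‖c_1‖ = 4.8990, so q_1 = (-0.4082, 0.4082, -0.8165).
q_1·c_2 = (-0.4082)·(-2) + 0.4082·3 + (-0.8165)·(-4) = 5.3072.
u_2 = c_2 − 5.3072·q_1 = (0.1667, 0.8333, 0.3333).
‖u_2‖ = 0.9129, so q_2 = (0.1826, 0.9129, 0.3651).
q_1·c_3 = (-0.4082)·(-1) + 0.4082·0 + (-0.8165)·(-1) = 1.2247; q_2·c_3 = 0.1826·(-1) + 0.9129·0 + 0.3651·(-1) = -0.5477.
u_3 = c_3 − 1.2247·q_1 + 0.5477·q_2 = (-0.4000, 0.0000, 0.2000).
‖u_3‖ = 0.4472, so q_3 = (-0.8944, 0.0000, 0.4472).

Q = [[-0.4082, 0.1826, -0.8944], [0.4082, 0.9129, 0.0000], [-0.8165, 0.3651, 0.4472]], R = [[4.8990, 5.3072, 1.2247], [0.0000, 0.9129, -0.5477], [0.0000, 0.0000, 0.4472]]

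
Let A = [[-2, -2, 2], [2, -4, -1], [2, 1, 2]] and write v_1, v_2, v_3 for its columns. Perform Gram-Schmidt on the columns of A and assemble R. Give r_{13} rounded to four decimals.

r_{13} = -0.5774

v_1 = (-2, 2, 2); ‖v_1‖ = 3.4641, so e_1 = (-0.5774, 0.5774, 0.5774).
r_{13} = e_1·v_3 = -0.5774.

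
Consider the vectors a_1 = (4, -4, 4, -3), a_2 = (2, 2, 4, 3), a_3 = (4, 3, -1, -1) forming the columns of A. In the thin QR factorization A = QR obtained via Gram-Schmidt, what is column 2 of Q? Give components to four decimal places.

a_1 = (4, -4, 4, -3); ‖a_1‖ = 7.5498, so e_1 = (0.5298, -0.5298, 0.5298, -0.3974).
e_1·a_2 = 0.5298·2 + (-0.5298)·2 + 0.5298·4 + (-0.3974)·3 = 0.9272.
u_2 = a_2 − 0.9272·e_1 = (1.5088, 2.4912, 3.5088, 3.3684).
‖u_2‖ = 5.6692, so e_2 = (0.2661, 0.4394, 0.6189, 0.5942).

e_2 = (0.2661, 0.4394, 0.6189, 0.5942)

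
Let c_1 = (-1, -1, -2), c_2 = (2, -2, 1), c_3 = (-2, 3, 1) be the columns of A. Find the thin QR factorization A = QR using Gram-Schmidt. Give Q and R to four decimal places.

Q = [[-0.4082, 0.5774, -0.7071], [-0.4082, -0.8083, -0.4243], [-0.8165, 0.1155, 0.5657]], R = [[2.4495, -0.8165, -1.2247], [0.0000, 2.8868, -3.4641], [0.0000, 0.0000, 0.7071]]

c_1 = (-1, -1, -2); ‖c_1‖ = 2.4495, so q_1 = (-0.4082, -0.4082, -0.8165).
q_1·c_2 = (-0.4082)·2 + (-0.4082)·(-2) + (-0.8165)·1 = -0.8165.
u_2 = c_2 + 0.8165·q_1 = (1.6667, -2.3333, 0.3333).
‖u_2‖ = 2.8868, so q_2 = (0.5774, -0.8083, 0.1155).
q_1·c_3 = (-0.4082)·(-2) + (-0.4082)·3 + (-0.8165)·1 = -1.2247; q_2·c_3 = 0.5774·(-2) + (-0.8083)·3 + 0.1155·1 = -3.4641.
u_3 = c_3 + 1.2247·q_1 + 3.4641·q_2 = (-0.5000, -0.3000, 0.4000).
‖u_3‖ = 0.7071, so q_3 = (-0.7071, -0.4243, 0.5657).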